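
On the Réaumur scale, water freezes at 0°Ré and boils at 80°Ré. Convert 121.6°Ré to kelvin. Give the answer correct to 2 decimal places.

425.15 K

Linear interpolation between the fixed points: C = (121.6 - 0) × 100 / (80 - 0) = 152.0000°C.
Then 152.0000 + 273.15 = 425.15 K.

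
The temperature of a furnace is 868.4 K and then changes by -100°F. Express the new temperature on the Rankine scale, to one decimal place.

1463.1°R

Initial temperature in Celsius: 868.4 - 273.15 = 595.2500°C.
The 100°F change is an interval, so only the factor 5/9 applies: -100 × 5/9 = -55.5556°C.
Final Celsius temperature: 595.2500 - 55.5556 = 539.6944°C.
In Rankine: 539.6944 × 1.8 + 491.67 = 1463.1°R.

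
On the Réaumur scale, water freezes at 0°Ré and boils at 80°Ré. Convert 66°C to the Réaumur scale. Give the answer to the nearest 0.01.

Linearly onto the Réaumur scale: 0 + (66.0000 / 100) × (80 - 0) = 52.80°Ré.

52.80°Ré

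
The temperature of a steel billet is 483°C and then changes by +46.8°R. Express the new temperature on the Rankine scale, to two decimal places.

The 46.8°R change is an interval, so only the factor 5/9 applies: +46.8 × 5/9 = +26.0000°C.
Final Celsius temperature: 483.0000 + 26.0000 = 509.0000°C.
In Rankine: 509.0000 × 1.8 + 491.67 = 1407.87°R.

1407.87°R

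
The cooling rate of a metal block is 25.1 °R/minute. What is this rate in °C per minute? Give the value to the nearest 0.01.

13.94 °C/minute

Since only a temperature interval is involved, the additive offset between the scales drops out.
A change of 1°R is a change of 5/9°C, so 25.1 × 5/9 = 13.94.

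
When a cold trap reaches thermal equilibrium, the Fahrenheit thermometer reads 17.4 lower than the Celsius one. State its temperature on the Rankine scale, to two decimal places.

380.52°R

Let x be the Celsius reading; then the Fahrenheit reading is 1.8·x + 32.
(1.8·x + 32) - x = -17.4  ⇒  (0.8)·x = -49.4  ⇒  x = -61.7500°C.
In Rankine: -61.7500 × 1.8 + 491.67 = 380.52°R.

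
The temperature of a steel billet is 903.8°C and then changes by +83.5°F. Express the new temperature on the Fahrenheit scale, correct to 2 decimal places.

The 83.5°F change is an interval, so only the factor 5/9 applies: +83.5 × 5/9 = +46.3889°C.
Final Celsius temperature: 903.8000 + 46.3889 = 950.1889°C.
In Fahrenheit: 950.1889 × 1.8 + 32 = 1742.34°F.

1742.34°F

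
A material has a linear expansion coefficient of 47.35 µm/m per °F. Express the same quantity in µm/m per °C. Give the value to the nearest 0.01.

85.23 µm/m per °C

Since only a temperature interval is involved, the additive offset between the scales drops out.
A change of 1°C is a change of 1.8°F, so per °C the value is 47.35 × 1.8 = 85.23.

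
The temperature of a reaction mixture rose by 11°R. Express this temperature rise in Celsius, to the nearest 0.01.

Only the scale ratio 5/9 matters for a change in temperature.
11 × 5/9 = 6.11.

6.11°C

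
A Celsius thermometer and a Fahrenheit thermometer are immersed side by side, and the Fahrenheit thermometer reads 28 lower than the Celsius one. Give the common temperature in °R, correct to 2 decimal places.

356.67°R

Let x be the Celsius reading; then the Fahrenheit reading is 1.8·x + 32.
(1.8·x + 32) - x = -28  ⇒  (0.8)·x = -60  ⇒  x = -75.0000°C.
In Rankine: -75.0000 × 1.8 + 491.67 = 356.67°R.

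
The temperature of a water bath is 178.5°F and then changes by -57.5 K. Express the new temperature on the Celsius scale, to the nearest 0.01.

23.89°C

Initial temperature in Celsius: (178.5 - 32) × 5/9 = 81.3889°C.
The 57.5 K change is an interval; Kelvin and Celsius degrees are the same size, so ΔC = -57.5°C.
Final Celsius temperature: 81.3889 - 57.5000 = 23.8889°C.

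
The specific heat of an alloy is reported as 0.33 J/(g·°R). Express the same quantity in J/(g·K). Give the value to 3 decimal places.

Since only a temperature interval is involved, the additive offset between the scales drops out.
A change of 1 K is a change of 1.8°R, so per K the value is 0.33 × 1.8 = 0.594.

0.594 J/(g·K)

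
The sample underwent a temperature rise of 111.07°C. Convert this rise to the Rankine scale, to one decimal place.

For a temperature interval the offset drops out; only the factor 1.8 applies.
111.07 × 1.8 = 199.9.

199.9°R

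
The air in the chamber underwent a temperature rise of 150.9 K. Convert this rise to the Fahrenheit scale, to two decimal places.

Only the scale ratio 1.8 matters for a change in temperature.
150.9 × 1.8 = 271.62.

271.62°F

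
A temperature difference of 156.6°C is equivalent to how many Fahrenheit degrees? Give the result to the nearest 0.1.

281.9°F

For a temperature interval the offset drops out; only the factor 1.8 applies.
156.6 × 1.8 = 281.9.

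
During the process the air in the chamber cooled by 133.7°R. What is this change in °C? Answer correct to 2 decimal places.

Only the scale ratio 5/9 matters for a change in temperature.
133.7 × 5/9 = 74.28.

74.28°C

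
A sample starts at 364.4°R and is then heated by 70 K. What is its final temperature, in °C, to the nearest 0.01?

Initial temperature in Celsius: (364.4 - 491.67) × 5/9 = -70.7056°C.
The 70 K change is an interval; Kelvin and Celsius degrees are the same size, so ΔC = +70°C.
Final Celsius temperature: -70.7056 + 70.0000 = -0.7056°C.

-0.71°C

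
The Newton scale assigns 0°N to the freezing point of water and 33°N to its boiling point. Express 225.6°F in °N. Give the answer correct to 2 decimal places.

First in Celsius: (225.6 - 32) × 5/9 = 107.5556°C.
Linearly onto the Newton scale: 0 + (107.5556 / 100) × (33 - 0) = 35.49°N.

35.49°N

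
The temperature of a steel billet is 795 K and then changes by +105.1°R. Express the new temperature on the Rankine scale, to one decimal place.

1536.1°R

Initial temperature in Celsius: 795 - 273.15 = 521.8500°C.
The 105.1°R change is an interval, so only the factor 5/9 applies: +105.1 × 5/9 = +58.3889°C.
Final Celsius temperature: 521.8500 + 58.3889 = 580.2389°C.
In Rankine: 580.2389 × 1.8 + 491.67 = 1536.1°R.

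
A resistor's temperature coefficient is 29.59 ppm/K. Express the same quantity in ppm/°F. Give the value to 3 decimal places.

Since only a temperature interval is involved, the additive offset between the scales drops out.
A change of 1°F is a change of 5/9 K, so per °F the value is 29.59 × 5/9 = 16.439.

16.439 ppm/°F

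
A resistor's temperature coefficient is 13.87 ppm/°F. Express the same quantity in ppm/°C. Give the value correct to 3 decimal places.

The quantity depends on a temperature interval, so only the ratio of degree sizes applies; the offset between the scales is irrelevant.
A change of 1°C is a change of 1.8°F, so per °C the value is 13.87 × 1.8 = 24.966.

24.966 ppm/°C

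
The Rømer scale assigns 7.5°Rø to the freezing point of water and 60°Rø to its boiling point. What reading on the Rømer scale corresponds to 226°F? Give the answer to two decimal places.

64.08°Rø

First in Celsius: (226 - 32) × 5/9 = 107.7778°C.
Linearly onto the Rømer scale: 7.5 + (107.7778 / 100) × (60 - 7.5) = 64.08°Rø.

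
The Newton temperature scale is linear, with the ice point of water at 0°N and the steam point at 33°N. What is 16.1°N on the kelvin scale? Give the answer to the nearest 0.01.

321.94 K

Linear interpolation between the fixed points: C = (16.1 - 0) × 100 / (33 - 0) = 48.7879°C.
Then 48.7879 + 273.15 = 321.94 K.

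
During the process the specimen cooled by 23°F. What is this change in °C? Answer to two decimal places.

12.78°C

For a temperature interval the offset drops out; only the factor 5/9 applies.
23 × 5/9 = 12.78.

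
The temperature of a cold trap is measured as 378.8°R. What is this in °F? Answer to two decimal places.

-80.87°F

In Celsius: (378.8 - 491.67) × 5/9 = -62.7056°C.
In Fahrenheit: -62.7056 × 1.8 + 32 = -80.87°F.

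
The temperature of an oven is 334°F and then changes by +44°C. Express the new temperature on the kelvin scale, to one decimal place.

484.9 K

Initial temperature in Celsius: (334 - 32) × 5/9 = 167.7778°C.
Final Celsius temperature: 167.7778 + 44.0000 = 211.7778°C.
In kelvin: 211.7778 + 273.15 = 484.9 K.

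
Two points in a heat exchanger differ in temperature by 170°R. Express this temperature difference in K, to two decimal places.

94.44 K

For a temperature interval the offset drops out; only the factor 5/9 applies.
170 × 5/9 = 94.44.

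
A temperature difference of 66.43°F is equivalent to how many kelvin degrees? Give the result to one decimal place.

36.9 K

For a temperature interval the offset drops out; only the factor 5/9 applies.
66.43 × 5/9 = 36.9.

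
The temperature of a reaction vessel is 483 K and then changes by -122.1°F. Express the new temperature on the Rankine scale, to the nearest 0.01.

Initial temperature in Celsius: 483 - 273.15 = 209.8500°C.
The 122.1°F change is an interval, so only the factor 5/9 applies: -122.1 × 5/9 = -67.8333°C.
Final Celsius temperature: 209.8500 - 67.8333 = 142.0167°C.
In Rankine: 142.0167 × 1.8 + 491.67 = 747.30°R.

747.30°R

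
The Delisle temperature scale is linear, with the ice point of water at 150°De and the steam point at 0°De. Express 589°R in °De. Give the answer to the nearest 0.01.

First in Celsius: (589 - 491.67) × 5/9 = 54.0722°C.
Linearly onto the Delisle scale: 150 + (54.0722 / 100) × (0 - 150) = 68.89°De.

68.89°De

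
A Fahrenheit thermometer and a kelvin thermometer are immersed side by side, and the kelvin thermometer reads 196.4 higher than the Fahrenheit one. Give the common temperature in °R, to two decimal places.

Let x be the Fahrenheit reading; then the kelvin reading is 5/9·x + 255.372.
(5/9·x + 255.372) - x = 196.4  ⇒  (-4/9)·x = -58.9722  ⇒  x = 132.6875°F.
In Celsius: (132.6875 - 32) × 5/9 = 55.9375°C.
In Rankine: 55.9375 × 1.8 + 491.67 = 592.36°R.

592.36°R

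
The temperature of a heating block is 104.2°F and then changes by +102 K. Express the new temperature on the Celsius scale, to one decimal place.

Initial temperature in Celsius: (104.2 - 32) × 5/9 = 40.1111°C.
The 102 K change is an interval; Kelvin and Celsius degrees are the same size, so ΔC = +102°C.
Final Celsius temperature: 40.1111 + 102.0000 = 142.1111°C.

142.1°C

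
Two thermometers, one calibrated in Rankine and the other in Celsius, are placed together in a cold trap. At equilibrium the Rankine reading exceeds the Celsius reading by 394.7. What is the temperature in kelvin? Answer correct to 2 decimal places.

151.94 K

Let x be the Rankine reading; then the Celsius reading is 5/9·x - 273.15.
(5/9·x - 273.15) - x = -394.7  ⇒  (-4/9)·x = -121.55  ⇒  x = 273.4875°R.
In Celsius: (273.4875 - 491.67) × 5/9 = -121.2125°C.
In kelvin: -121.2125 + 273.15 = 151.94 K.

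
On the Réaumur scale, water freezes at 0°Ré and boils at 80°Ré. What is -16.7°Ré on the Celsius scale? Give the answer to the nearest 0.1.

-20.9°C

Linear interpolation between the fixed points: C = (-16.7 - 0) × 100 / (80 - 0) = -20.8750°C.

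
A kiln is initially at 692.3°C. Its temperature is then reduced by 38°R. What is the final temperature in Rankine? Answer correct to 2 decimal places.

The 38°R change is an interval, so only the factor 5/9 applies: -38 × 5/9 = -21.1111°C.
Final Celsius temperature: 692.3000 - 21.1111 = 671.1889°C.
In Rankine: 671.1889 × 1.8 + 491.67 = 1699.81°R.

1699.81°R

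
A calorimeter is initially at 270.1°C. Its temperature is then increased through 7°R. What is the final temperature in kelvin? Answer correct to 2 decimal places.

The 7°R change is an interval, so only the factor 5/9 applies: +7 × 5/9 = +3.8889°C.
Final Celsius temperature: 270.1000 + 3.8889 = 273.9889°C.
In kelvin: 273.9889 + 273.15 = 547.14 K.

547.14 K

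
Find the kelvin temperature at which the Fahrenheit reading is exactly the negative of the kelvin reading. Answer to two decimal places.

Let K be the kelvin reading. The Fahrenheit reading is F = 1.8·K - 459.67.
Require F = -1·K: 1.8·K - 459.67 = -1·K.
(2.8)·K = 459.67  ⇒  K = 164.17.

164.17 K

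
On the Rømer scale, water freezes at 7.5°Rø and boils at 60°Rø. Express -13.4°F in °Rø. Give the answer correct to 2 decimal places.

First in Celsius: (-13.4 - 32) × 5/9 = -25.2222°C.
Linearly onto the Rømer scale: 7.5 + (-25.2222 / 100) × (60 - 7.5) = -5.74°Rø.

-5.74°Rø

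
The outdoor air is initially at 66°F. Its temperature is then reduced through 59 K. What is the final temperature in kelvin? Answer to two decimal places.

233.04 K

Initial temperature in Celsius: (66 - 32) × 5/9 = 18.8889°C.
The 59 K change is an interval; Kelvin and Celsius degrees are the same size, so ΔC = -59°C.
Final Celsius temperature: 18.8889 - 59.0000 = -40.1111°C.
In kelvin: -40.1111 + 273.15 = 233.04 K.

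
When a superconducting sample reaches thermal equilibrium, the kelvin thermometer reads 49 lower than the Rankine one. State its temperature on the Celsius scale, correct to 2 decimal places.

Let x be the Rankine reading; then the kelvin reading is 5/9·x.
(5/9·x) - x = -49  ⇒  (-4/9)·x = -49  ⇒  x = 110.2500°R.
In Celsius: (110.25 - 491.67) × 5/9 = -211.90°C.

-211.90°C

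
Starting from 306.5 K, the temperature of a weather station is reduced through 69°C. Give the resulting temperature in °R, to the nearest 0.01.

427.50°R

Initial temperature in Celsius: 306.5 - 273.15 = 33.3500°C.
Final Celsius temperature: 33.3500 - 69.0000 = -35.6500°C.
In Rankine: -35.6500 × 1.8 + 491.67 = 427.50°R.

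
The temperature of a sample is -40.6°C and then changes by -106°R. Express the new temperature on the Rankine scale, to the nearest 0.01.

312.59°R

The 106°R change is an interval, so only the factor 5/9 applies: -106 × 5/9 = -58.8889°C.
Final Celsius temperature: -40.6000 - 58.8889 = -99.4889°C.
In Rankine: -99.4889 × 1.8 + 491.67 = 312.59°R.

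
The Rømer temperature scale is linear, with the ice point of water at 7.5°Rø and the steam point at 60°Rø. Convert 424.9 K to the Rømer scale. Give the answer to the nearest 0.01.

First in Celsius: 424.9 - 273.15 = 151.7500°C.
Linearly onto the Rømer scale: 7.5 + (151.7500 / 100) × (60 - 7.5) = 87.17°Rø.

87.17°Rø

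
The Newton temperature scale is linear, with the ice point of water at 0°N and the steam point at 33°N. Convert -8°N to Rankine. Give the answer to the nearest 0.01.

448.03°R

Linear interpolation between the fixed points: C = (-8 - 0) × 100 / (33 - 0) = -24.2424°C.
Then -24.2424 × 1.8 + 491.67 = 448.03°R.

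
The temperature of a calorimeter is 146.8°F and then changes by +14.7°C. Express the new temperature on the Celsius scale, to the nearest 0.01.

Initial temperature in Celsius: (146.8 - 32) × 5/9 = 63.7778°C.
Final Celsius temperature: 63.7778 + 14.7000 = 78.4778°C.

78.48°C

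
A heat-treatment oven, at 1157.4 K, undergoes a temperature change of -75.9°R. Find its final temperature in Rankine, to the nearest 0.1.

Initial temperature in Celsius: 1157.4 - 273.15 = 884.2500°C.
The 75.9°R change is an interval, so only the factor 5/9 applies: -75.9 × 5/9 = -42.1667°C.
Final Celsius temperature: 884.2500 - 42.1667 = 842.0833°C.
In Rankine: 842.0833 × 1.8 + 491.67 = 2007.4°R.

2007.4°R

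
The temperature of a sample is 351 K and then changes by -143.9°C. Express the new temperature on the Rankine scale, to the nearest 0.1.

Initial temperature in Celsius: 351 - 273.15 = 77.8500°C.
Final Celsius temperature: 77.8500 - 143.9000 = -66.0500°C.
In Rankine: -66.0500 × 1.8 + 491.67 = 372.8°R.

372.8°R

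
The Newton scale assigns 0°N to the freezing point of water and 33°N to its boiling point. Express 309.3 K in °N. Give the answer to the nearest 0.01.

First in Celsius: 309.3 - 273.15 = 36.1500°C.
Linearly onto the Newton scale: 0 + (36.1500 / 100) × (33 - 0) = 11.93°N.

11.93°N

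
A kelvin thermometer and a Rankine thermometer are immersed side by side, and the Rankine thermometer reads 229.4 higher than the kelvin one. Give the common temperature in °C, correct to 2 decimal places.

Let x be the kelvin reading; then the Rankine reading is 1.8·x.
(1.8·x) - x = 229.4  ⇒  (0.8)·x = 229.4  ⇒  x = 286.7500 K.
In Celsius: 286.75 - 273.15 = 13.60°C.

13.60°C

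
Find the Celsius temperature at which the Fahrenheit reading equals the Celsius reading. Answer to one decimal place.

-40.0°C

Let C be the Celsius reading. The Fahrenheit reading is F = 1.8·C + 32.
Set F = C: 1.8·C + 32 = C.
(0.8)·C = -32  ⇒  C = -40.0.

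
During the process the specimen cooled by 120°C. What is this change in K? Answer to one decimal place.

120.0 K

Celsius and kelvin degrees are the same size, so the interval is unchanged: 120.0.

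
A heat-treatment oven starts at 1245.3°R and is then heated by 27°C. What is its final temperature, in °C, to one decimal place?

445.7°C

Initial temperature in Celsius: (1245.3 - 491.67) × 5/9 = 418.6833°C.
Final Celsius temperature: 418.6833 + 27.0000 = 445.6833°C.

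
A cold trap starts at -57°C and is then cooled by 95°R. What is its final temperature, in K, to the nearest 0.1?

The 95°R change is an interval, so only the factor 5/9 applies: -95 × 5/9 = -52.7778°C.
Final Celsius temperature: -57.0000 - 52.7778 = -109.7778°C.
In kelvin: -109.7778 + 273.15 = 163.4 K.

163.4 K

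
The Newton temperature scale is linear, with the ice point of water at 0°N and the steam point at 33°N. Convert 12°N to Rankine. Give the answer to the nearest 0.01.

Linear interpolation between the fixed points: C = (12 - 0) × 100 / (33 - 0) = 36.3636°C.
Then 36.3636 × 1.8 + 491.67 = 557.12°R.

557.12°R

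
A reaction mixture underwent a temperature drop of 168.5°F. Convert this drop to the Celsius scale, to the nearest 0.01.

For a temperature interval the offset drops out; only the factor 5/9 applies.
168.5 × 5/9 = 93.61.

93.61°C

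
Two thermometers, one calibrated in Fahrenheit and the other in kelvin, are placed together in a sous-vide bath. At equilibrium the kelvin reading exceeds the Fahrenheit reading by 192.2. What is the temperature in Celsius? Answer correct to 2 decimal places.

61.19°C

Let x be the Fahrenheit reading; then the kelvin reading is 5/9·x + 255.372.
(5/9·x + 255.372) - x = 192.2  ⇒  (-4/9)·x = -63.1722  ⇒  x = 142.1375°F.
In Celsius: (142.1375 - 32) × 5/9 = 61.19°C.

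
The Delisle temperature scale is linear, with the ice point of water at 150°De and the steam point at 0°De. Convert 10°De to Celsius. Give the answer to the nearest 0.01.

93.33°C

Linear interpolation between the fixed points: C = (10 - 150) × 100 / (0 - 150) = 93.3333°C.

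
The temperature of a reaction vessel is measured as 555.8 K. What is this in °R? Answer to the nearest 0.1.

In Celsius: 555.8 - 273.15 = 282.6500°C.
In Rankine: 282.6500 × 1.8 + 491.67 = 1000.4°R.

1000.4°R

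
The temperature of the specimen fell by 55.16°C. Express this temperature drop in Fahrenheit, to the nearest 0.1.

99.3°F

For a temperature interval the offset drops out; only the factor 1.8 applies.
55.16 × 1.8 = 99.3.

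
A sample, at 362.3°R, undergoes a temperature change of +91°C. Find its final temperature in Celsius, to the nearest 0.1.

Initial temperature in Celsius: (362.3 - 491.67) × 5/9 = -71.8722°C.
Final Celsius temperature: -71.8722 + 91.0000 = 19.1278°C.

19.1°C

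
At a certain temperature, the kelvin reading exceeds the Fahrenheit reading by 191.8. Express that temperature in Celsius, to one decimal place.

Let x be the Fahrenheit reading; then the kelvin reading is 5/9·x + 255.372.
(5/9·x + 255.372) - x = 191.8  ⇒  (-4/9)·x = -63.5722  ⇒  x = 143.0375°F.
In Celsius: (143.0375 - 32) × 5/9 = 61.7°C.

61.7°C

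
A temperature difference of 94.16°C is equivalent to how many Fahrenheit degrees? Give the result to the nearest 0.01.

For a temperature interval the offset drops out; only the factor 1.8 applies.
94.16 × 1.8 = 169.49.

169.49°F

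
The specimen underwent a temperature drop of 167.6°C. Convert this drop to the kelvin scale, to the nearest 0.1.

167.6 K

Celsius and kelvin degrees are the same size, so the interval is unchanged: 167.6.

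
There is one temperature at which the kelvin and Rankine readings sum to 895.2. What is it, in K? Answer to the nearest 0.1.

319.7 K

Let K be the kelvin reading. The Rankine reading is R = 1.8·K.
Require K + R = 895.2: (2.8)·K = 895.2.
K = (895.2) / (2.8) = 319.7.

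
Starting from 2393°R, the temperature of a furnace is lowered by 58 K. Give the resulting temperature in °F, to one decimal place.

1828.9°F

Initial temperature in Celsius: (2393 - 491.67) × 5/9 = 1056.2944°C.
The 58 K change is an interval; Kelvin and Celsius degrees are the same size, so ΔC = -58°C.
Final Celsius temperature: 1056.2944 - 58.0000 = 998.2944°C.
In Fahrenheit: 998.2944 × 1.8 + 32 = 1828.9°F.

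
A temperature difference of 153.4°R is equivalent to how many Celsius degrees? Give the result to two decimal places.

An interval of 1°R corresponds to 5/9°C.
153.4 × 5/9 = 85.22.

85.22°C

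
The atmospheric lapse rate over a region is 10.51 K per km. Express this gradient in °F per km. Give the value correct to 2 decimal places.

18.92 °F/km

Since only a temperature interval is involved, the additive offset between the scales drops out.
A change of 1 K is a change of 1.8°F, so 10.51 × 1.8 = 18.92.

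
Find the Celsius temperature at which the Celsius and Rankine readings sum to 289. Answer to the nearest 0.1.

Let C be the Celsius reading. The Rankine reading is R = 1.8·C + 491.67.
Require C + R = 289: (2.8)·C + 491.67 = 289.
C = (289 - 491.67) / (2.8) = -72.4.

-72.4°C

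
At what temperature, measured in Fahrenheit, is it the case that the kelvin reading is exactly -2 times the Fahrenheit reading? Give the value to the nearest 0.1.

-99.9°F

Let F be the Fahrenheit reading. The kelvin reading is K = 5/9·F + 255.372.
Require K = -2·F: 5/9·F + 255.372 = -2·F.
(23/9)·F = -255.372  ⇒  F = -99.9.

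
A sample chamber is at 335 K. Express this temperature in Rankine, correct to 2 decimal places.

603.00°R

In Celsius: 335 - 273.15 = 61.8500°C.
In Rankine: 61.8500 × 1.8 + 491.67 = 603.00°R.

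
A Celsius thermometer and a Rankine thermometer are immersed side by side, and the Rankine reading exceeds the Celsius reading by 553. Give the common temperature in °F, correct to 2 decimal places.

Let x be the Celsius reading; then the Rankine reading is 1.8·x + 491.67.
(1.8·x + 491.67) - x = 553  ⇒  (0.8)·x = 61.33  ⇒  x = 76.6625°C.
In Fahrenheit: 76.6625 × 1.8 + 32 = 169.99°F.

169.99°F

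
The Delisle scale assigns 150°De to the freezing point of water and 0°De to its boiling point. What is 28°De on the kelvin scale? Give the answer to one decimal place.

354.5 K

Linear interpolation between the fixed points: C = (28 - 150) × 100 / (0 - 150) = 81.3333°C.
Then 81.3333 + 273.15 = 354.5 K.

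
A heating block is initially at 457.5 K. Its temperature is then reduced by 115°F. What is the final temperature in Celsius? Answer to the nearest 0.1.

Initial temperature in Celsius: 457.5 - 273.15 = 184.3500°C.
The 115°F change is an interval, so only the factor 5/9 applies: -115 × 5/9 = -63.8889°C.
Final Celsius temperature: 184.3500 - 63.8889 = 120.4611°C.

120.5°C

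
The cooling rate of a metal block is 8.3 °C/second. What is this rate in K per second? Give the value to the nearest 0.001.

Since only a temperature interval is involved, the additive offset between the scales drops out.
A change of 1°C is a change of 1 K, so 8.3 × 1 = 8.300.

8.300 K/second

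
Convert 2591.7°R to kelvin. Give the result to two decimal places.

1439.83 K

In Celsius: (2591.7 - 491.67) × 5/9 = 1166.6833°C.
In kelvin: 1166.6833 + 273.15 = 1439.83 K.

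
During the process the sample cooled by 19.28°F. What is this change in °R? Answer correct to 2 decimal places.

Fahrenheit and Rankine degrees are the same size, so the interval is unchanged: 19.28.

19.28°R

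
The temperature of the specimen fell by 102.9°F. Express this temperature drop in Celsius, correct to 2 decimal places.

57.17°C

An interval of 1°F corresponds to 5/9°C.
102.9 × 5/9 = 57.17.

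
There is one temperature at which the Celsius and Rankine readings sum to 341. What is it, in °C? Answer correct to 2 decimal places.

-53.81°C

Let C be the Celsius reading. The Rankine reading is R = 1.8·C + 491.67.
Require C + R = 341: (2.8)·C + 491.67 = 341.
C = (341 - 491.67) / (2.8) = -53.81.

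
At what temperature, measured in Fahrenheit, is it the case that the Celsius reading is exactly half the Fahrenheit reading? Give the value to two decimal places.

320.00°F

Let F be the Fahrenheit reading. The Celsius reading is C = 5/9·F - 17.7778.
Require C = 0.5·F: 5/9·F - 17.7778 = 0.5·F.
(1/18)·F = 17.7778  ⇒  F = 320.00.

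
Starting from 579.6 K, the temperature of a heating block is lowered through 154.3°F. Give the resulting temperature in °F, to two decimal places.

429.31°F

Initial temperature in Celsius: 579.6 - 273.15 = 306.4500°C.
The 154.3°F change is an interval, so only the factor 5/9 applies: -154.3 × 5/9 = -85.7222°C.
Final Celsius temperature: 306.4500 - 85.7222 = 220.7278°C.
In Fahrenheit: 220.7278 × 1.8 + 32 = 429.31°F.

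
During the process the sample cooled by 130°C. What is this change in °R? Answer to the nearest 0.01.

234.00°R

Only the scale ratio 1.8 matters for a change in temperature.
130 × 1.8 = 234.00.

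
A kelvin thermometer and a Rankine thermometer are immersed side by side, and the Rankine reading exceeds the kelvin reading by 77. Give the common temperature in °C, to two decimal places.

-176.90°C

Let x be the kelvin reading; then the Rankine reading is 1.8·x.
(1.8·x) - x = 77  ⇒  (0.8)·x = 77  ⇒  x = 96.2500 K.
In Celsius: 96.25 - 273.15 = -176.90°C.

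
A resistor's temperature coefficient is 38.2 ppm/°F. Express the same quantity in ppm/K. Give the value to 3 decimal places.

Since only a temperature interval is involved, the additive offset between the scales drops out.
A change of 1 K is a change of 1.8°F, so per K the value is 38.2 × 1.8 = 68.760.

68.760 ppm/K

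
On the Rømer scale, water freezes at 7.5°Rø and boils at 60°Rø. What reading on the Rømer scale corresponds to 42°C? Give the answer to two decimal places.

Linearly onto the Rømer scale: 7.5 + (42.0000 / 100) × (60 - 7.5) = 29.55°Rø.

29.55°Rø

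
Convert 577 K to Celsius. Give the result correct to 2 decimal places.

303.85°C

In Celsius: 577 - 273.15 = 303.8500°C.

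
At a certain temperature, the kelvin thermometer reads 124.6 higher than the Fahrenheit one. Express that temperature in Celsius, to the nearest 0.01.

145.69°C

Let x be the Fahrenheit reading; then the kelvin reading is 5/9·x + 255.372.
(5/9·x + 255.372) - x = 124.6  ⇒  (-4/9)·x = -130.772  ⇒  x = 294.2375°F.
In Celsius: (294.2375 - 32) × 5/9 = 145.69°C.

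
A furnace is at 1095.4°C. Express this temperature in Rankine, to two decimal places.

In Rankine: 1095.4000 × 1.8 + 491.67 = 2463.39°R.

2463.39°R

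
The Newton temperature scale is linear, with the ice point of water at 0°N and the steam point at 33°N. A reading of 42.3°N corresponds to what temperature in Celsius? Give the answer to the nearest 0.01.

Linear interpolation between the fixed points: C = (42.3 - 0) × 100 / (33 - 0) = 128.1818°C.

128.18°C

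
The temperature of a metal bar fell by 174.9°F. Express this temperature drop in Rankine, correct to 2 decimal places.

174.90°R

Fahrenheit and Rankine degrees are the same size, so the interval is unchanged: 174.90.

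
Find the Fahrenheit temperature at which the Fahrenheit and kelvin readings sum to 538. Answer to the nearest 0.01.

Let F be the Fahrenheit reading. The kelvin reading is K = 5/9·F + 255.372.
Require F + K = 538: (14/9)·F + 255.372 = 538.
F = (538 - 255.372) / (14/9) = 181.69.

181.69°F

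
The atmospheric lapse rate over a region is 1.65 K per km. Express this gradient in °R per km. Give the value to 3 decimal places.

2.970 °R/km

Since only a temperature interval is involved, the additive offset between the scales drops out.
A change of 1 K is a change of 1.8°R, so 1.65 × 1.8 = 2.970.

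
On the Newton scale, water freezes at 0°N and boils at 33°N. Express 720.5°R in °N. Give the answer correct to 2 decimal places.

First in Celsius: (720.5 - 491.67) × 5/9 = 127.1278°C.
Linearly onto the Newton scale: 0 + (127.1278 / 100) × (33 - 0) = 41.95°N.

41.95°N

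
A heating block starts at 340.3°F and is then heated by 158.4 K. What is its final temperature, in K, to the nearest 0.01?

602.83 K

Initial temperature in Celsius: (340.3 - 32) × 5/9 = 171.2778°C.
The 158.4 K change is an interval; Kelvin and Celsius degrees are the same size, so ΔC = +158.4°C.
Final Celsius temperature: 171.2778 + 158.4000 = 329.6778°C.
In kelvin: 329.6778 + 273.15 = 602.83 K.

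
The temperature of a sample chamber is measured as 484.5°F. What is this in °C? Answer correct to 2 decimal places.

In Celsius: (484.5 - 32) × 5/9 = 251.3889°C.

251.39°C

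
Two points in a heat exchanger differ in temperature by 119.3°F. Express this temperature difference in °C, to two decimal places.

66.28°C

For a temperature interval the offset drops out; only the factor 5/9 applies.
119.3 × 5/9 = 66.28.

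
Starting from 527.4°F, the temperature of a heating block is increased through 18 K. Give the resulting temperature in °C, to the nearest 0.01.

293.22°C

Initial temperature in Celsius: (527.4 - 32) × 5/9 = 275.2222°C.
The 18 K change is an interval; Kelvin and Celsius degrees are the same size, so ΔC = +18°C.
Final Celsius temperature: 275.2222 + 18.0000 = 293.2222°C.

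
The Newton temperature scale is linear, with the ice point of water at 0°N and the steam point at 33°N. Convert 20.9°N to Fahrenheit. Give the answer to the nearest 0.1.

146.0°F

Linear interpolation between the fixed points: C = (20.9 - 0) × 100 / (33 - 0) = 63.3333°C.
Then 63.3333 × 1.8 + 32 = 146.0°F.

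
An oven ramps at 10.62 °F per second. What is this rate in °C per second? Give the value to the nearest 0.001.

5.900 °C/second

Since only a temperature interval is involved, the additive offset between the scales drops out.
A change of 1°F is a change of 5/9°C, so 10.62 × 5/9 = 5.900.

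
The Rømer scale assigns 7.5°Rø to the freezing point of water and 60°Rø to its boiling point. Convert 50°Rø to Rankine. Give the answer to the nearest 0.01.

637.38°R

Linear interpolation between the fixed points: C = (50 - 7.5) × 100 / (60 - 7.5) = 80.9524°C.
Then 80.9524 × 1.8 + 491.67 = 637.38°R.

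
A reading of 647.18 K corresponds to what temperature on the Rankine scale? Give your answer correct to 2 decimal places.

In Celsius: 647.18 - 273.15 = 374.0300°C.
In Rankine: 374.0300 × 1.8 + 491.67 = 1164.92°R.

1164.92°R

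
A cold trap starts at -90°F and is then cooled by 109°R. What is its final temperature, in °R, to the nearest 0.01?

260.67°R

Initial temperature in Celsius: (-90 - 32) × 5/9 = -67.7778°C.
The 109°R change is an interval, so only the factor 5/9 applies: -109 × 5/9 = -60.5556°C.
Final Celsius temperature: -67.7778 - 60.5556 = -128.3333°C.
In Rankine: -128.3333 × 1.8 + 491.67 = 260.67°R.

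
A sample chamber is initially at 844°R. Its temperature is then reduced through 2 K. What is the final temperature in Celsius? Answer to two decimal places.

Initial temperature in Celsius: (844 - 491.67) × 5/9 = 195.7389°C.
The 2 K change is an interval; Kelvin and Celsius degrees are the same size, so ΔC = -2°C.
Final Celsius temperature: 195.7389 - 2.0000 = 193.7389°C.

193.74°C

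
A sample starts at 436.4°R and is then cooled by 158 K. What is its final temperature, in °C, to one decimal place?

Initial temperature in Celsius: (436.4 - 491.67) × 5/9 = -30.7056°C.
The 158 K change is an interval; Kelvin and Celsius degrees are the same size, so ΔC = -158°C.
Final Celsius temperature: -30.7056 - 158.0000 = -188.7056°C.

-188.7°C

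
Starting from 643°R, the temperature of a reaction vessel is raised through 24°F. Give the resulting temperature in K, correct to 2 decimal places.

370.56 K

Initial temperature in Celsius: (643 - 491.67) × 5/9 = 84.0722°C.
The 24°F change is an interval, so only the factor 5/9 applies: +24 × 5/9 = +13.3333°C.
Final Celsius temperature: 84.0722 + 13.3333 = 97.4056°C.
In kelvin: 97.4056 + 273.15 = 370.56 K.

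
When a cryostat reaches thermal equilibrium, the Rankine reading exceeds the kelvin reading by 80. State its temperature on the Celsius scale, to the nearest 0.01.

Let x be the Rankine reading; then the kelvin reading is 5/9·x.
(5/9·x) - x = -80  ⇒  (-4/9)·x = -80  ⇒  x = 180.0000°R.
In Celsius: (180 - 491.67) × 5/9 = -173.15°C.

-173.15°C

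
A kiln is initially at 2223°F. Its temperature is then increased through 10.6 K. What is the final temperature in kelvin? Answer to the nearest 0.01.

Initial temperature in Celsius: (2223 - 32) × 5/9 = 1217.2222°C.
The 10.6 K change is an interval; Kelvin and Celsius degrees are the same size, so ΔC = +10.6°C.
Final Celsius temperature: 1217.2222 + 10.6000 = 1227.8222°C.
In kelvin: 1227.8222 + 273.15 = 1500.97 K.

1500.97 K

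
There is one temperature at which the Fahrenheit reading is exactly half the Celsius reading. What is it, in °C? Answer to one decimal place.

-24.6°C

Let C be the Celsius reading. The Fahrenheit reading is F = 1.8·C + 32.
Require F = 0.5·C: 1.8·C + 32 = 0.5·C.
(1.3)·C = -32  ⇒  C = -24.6.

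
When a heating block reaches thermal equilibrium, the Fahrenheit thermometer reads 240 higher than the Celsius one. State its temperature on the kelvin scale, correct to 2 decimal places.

Let x be the Celsius reading; then the Fahrenheit reading is 1.8·x + 32.
(1.8·x + 32) - x = 240  ⇒  (0.8)·x = 208  ⇒  x = 260.0000°C.
In kelvin: 260.0000 + 273.15 = 533.15 K.

533.15 K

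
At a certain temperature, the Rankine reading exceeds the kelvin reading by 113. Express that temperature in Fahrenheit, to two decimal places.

Let x be the Rankine reading; then the kelvin reading is 5/9·x.
(5/9·x) - x = -113  ⇒  (-4/9)·x = -113  ⇒  x = 254.2500°R.
In Celsius: (254.25 - 491.67) × 5/9 = -131.9000°C.
In Fahrenheit: -131.9000 × 1.8 + 32 = -205.42°F.

-205.42°F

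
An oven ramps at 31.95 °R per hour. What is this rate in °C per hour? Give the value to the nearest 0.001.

17.750 °C/hour

Since only a temperature interval is involved, the additive offset between the scales drops out.
A change of 1°R is a change of 5/9°C, so 31.95 × 5/9 = 17.750.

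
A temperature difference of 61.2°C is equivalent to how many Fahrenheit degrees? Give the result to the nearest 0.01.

For a temperature interval the offset drops out; only the factor 1.8 applies.
61.2 × 1.8 = 110.16.

110.16°F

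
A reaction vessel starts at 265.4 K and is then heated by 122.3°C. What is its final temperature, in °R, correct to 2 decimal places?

Initial temperature in Celsius: 265.4 - 273.15 = -7.7500°C.
Final Celsius temperature: -7.7500 + 122.3000 = 114.5500°C.
In Rankine: 114.5500 × 1.8 + 491.67 = 697.86°R.

697.86°R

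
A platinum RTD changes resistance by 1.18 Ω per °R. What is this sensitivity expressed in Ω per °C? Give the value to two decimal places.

The quantity depends on a temperature interval, so only the ratio of degree sizes applies; the offset between the scales is irrelevant.
A change of 1°C is a change of 1.8°R, so per °C the value is 1.18 × 1.8 = 2.12.

2.12 Ω per °C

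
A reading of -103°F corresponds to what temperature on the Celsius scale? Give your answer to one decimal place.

In Celsius: (-103 - 32) × 5/9 = -75.0000°C.

-75.0°C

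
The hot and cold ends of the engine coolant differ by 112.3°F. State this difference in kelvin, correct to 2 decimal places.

For a temperature interval the offset drops out; only the factor 5/9 applies.
112.3 × 5/9 = 62.39.

62.39 K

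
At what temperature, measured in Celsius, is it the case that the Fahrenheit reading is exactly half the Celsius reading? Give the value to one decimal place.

-24.6°C

Let C be the Celsius reading. The Fahrenheit reading is F = 1.8·C + 32.
Require F = 0.5·C: 1.8·C + 32 = 0.5·C.
(1.3)·C = -32  ⇒  C = -24.6.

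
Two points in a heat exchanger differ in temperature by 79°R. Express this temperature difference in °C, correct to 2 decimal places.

For a temperature interval the offset drops out; only the factor 5/9 applies.
79 × 5/9 = 43.89.

43.89°C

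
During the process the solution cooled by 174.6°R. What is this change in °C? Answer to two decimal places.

97.00°C

For a temperature interval the offset drops out; only the factor 5/9 applies.
174.6 × 5/9 = 97.00.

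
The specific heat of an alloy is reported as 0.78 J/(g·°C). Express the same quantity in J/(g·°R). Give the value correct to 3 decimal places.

Since only a temperature interval is involved, the additive offset between the scales drops out.
A change of 1°R is a change of 5/9°C, so per °R the value is 0.78 × 5/9 = 0.433.

0.433 J/(g·°R)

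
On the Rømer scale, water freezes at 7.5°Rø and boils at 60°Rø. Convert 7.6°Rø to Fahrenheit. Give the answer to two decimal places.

Linear interpolation between the fixed points: C = (7.6 - 7.5) × 100 / (60 - 7.5) = 0.1905°C.
Then 0.1905 × 1.8 + 32 = 32.34°F.

32.34°F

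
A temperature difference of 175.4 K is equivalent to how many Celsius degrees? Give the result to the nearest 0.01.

175.40°C

Kelvin and Celsius degrees are the same size, so the interval is unchanged: 175.40.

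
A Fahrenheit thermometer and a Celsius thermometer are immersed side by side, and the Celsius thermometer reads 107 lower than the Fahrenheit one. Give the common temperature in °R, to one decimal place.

660.4°R

Let x be the Fahrenheit reading; then the Celsius reading is 5/9·x - 17.7778.
(5/9·x - 17.7778) - x = -107  ⇒  (-4/9)·x = -89.2222  ⇒  x = 200.7500°F.
In Celsius: (200.75 - 32) × 5/9 = 93.7500°C.
In Rankine: 93.7500 × 1.8 + 491.67 = 660.4°R.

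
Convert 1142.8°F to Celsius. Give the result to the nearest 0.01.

In Celsius: (1142.8 - 32) × 5/9 = 617.1111°C.

617.11°C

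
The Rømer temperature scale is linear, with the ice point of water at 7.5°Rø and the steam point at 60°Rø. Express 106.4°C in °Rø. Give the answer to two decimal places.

Linearly onto the Rømer scale: 7.5 + (106.4000 / 100) × (60 - 7.5) = 63.36°Rø.

63.36°Rø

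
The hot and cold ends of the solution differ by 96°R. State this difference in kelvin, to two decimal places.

53.33 K

Only the scale ratio 5/9 matters for a change in temperature.
96 × 5/9 = 53.33.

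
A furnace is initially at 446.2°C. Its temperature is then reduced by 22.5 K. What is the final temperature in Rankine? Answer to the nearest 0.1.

1254.3°R

The 22.5 K change is an interval; Kelvin and Celsius degrees are the same size, so ΔC = -22.5°C.
Final Celsius temperature: 446.2000 - 22.5000 = 423.7000°C.
In Rankine: 423.7000 × 1.8 + 491.67 = 1254.3°R.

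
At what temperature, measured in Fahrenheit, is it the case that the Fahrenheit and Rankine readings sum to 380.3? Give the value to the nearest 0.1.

-39.7°F

Let F be the Fahrenheit reading. The Rankine reading is R = 1·F + 459.67.
Require F + R = 380.3: (2)·F + 459.67 = 380.3.
F = (380.3 - 459.67) / (2) = -39.7.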